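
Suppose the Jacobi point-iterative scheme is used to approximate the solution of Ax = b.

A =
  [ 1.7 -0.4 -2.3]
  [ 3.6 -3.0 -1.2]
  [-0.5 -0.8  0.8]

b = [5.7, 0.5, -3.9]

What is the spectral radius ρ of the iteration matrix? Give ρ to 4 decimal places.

Diagonal D = diag(1.7, -3, 0.8); L, U strict lower/upper.
Jacobi: T = -D⁻¹(L+U), T[0,2] = -(-2.3)/(1.7) = +1.3529; T[0,0] = 0.
  T[0,:] = [+0.0000  +0.2353  +1.3529]
  T[1,:] = [+1.2000  +0.0000  -0.4000]
  T[2,:] = [+0.6250  +1.0000  +0.0000]
|roots of det(T-λI)|: 1.3681, 1.0694, 1.0694.
ρ = 1.3681; 1.3681 > 1: divergent.

1.3681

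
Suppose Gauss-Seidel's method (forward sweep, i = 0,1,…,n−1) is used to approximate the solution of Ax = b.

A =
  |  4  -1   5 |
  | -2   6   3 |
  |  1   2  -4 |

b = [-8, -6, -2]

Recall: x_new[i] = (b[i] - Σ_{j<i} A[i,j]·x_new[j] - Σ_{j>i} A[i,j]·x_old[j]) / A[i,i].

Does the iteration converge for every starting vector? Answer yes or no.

yes

Split A = D + L + U, D = diag(4, 6, -4).
GS T = -(D+L)⁻¹U: row 0 first, T[0,2] = -(5)/(4) = -1.2500; later rows by forward substitution.
  T[0,:] = [+0.0000, +0.2500, -1.2500]
  T[1,:] = [+0.0000, +0.0833, -0.9167]
  T[2,:] = [+0.0000, +0.1042, -0.7708]
eigenvalue magnitudes: 0.6386, 0.0489, 0.0000.
spectral radius ρ = 0.6386; 0.6386 < 1: convergent.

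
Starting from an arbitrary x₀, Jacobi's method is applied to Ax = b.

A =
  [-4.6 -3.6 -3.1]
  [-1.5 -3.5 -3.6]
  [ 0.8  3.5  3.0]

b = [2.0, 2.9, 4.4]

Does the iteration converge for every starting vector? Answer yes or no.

no

Let D = diag(-4.6, -3.5, 3); L, U the strict triangles.
Jacobi: T = -D⁻¹(L+U), T[0,2] = -(-3.1)/(-4.6) = -0.6739; T[0,0] = 0.
  T[0,:] = [+0.0000  -0.7826  -0.6739]
  T[1,:] = [-0.4286  +0.0000  -1.0286]
  T[2,:] = [-0.2667  -1.1667  +0.0000]
|λ(T)| sorted: 1.4478, 1.1021, 0.3457.
spectral radius ρ = 1.4478; 1.4478 > 1 ⇒ diverges.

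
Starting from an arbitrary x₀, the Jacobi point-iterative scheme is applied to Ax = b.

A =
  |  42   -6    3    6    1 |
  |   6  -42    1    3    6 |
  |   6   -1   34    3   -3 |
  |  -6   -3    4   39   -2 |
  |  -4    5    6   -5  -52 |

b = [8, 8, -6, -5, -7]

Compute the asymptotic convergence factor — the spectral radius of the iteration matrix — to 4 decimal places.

A = D + L + U where D = diag(42, -42, 34, 39, -52).
Jacobi: T = -D⁻¹(L+U), T[3,2] = -(4)/(39) = -0.1026; T[3,3] = 0.
  T[0,:] = [+0.0000 +0.1429 -0.0714 -0.1429 -0.0238]
  T[1,:] = [+0.1429 +0.0000 +0.0238 +0.0714 +0.1429]
  T[2,:] = [-0.1765 +0.0294 +0.0000 -0.0882 +0.0882]
  T[3,:] = [+0.1538 +0.0769 -0.1026 +0.0000 +0.0513]
  T[4,:] = [-0.0769 +0.0962 +0.1154 -0.0962 +0.0000]
|λ(T)| sorted: 0.2068, 0.1616, 0.1616, 0.1210, 0.0311.
ρ = 0.2068; 0.2068 < 1: convergent.

0.2068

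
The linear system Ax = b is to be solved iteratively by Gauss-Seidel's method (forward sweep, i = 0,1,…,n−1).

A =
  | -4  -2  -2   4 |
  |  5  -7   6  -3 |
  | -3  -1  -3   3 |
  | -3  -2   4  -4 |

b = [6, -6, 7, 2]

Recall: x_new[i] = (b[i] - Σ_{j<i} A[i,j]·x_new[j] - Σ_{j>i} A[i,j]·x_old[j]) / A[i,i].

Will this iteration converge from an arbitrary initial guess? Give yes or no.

no

Write A = D+L+U with D = diag(-4, -7, -3, -4).
T_GS = -(D+L)⁻¹U: row 0 first, T[0,3] = -(4)/(-4) = +1.0000; later rows by forward substitution.
  T[0,:] = [+0.0000, -0.5000, -0.5000, +1.0000]
  T[1,:] = [+0.0000, -0.3571, +0.5000, +0.2857]
  T[2,:] = [+0.0000, +0.6190, +0.3333, -0.0952]
  T[3,:] = [+0.0000, +1.1726, +0.4583, -0.9881]
|λ(T)| sorted: 1.3513, 0.6861, 0.3467, 0.0000.
ρ(T) = max|λ| = 1.3513; 1.3513 > 1 ⇒ diverges.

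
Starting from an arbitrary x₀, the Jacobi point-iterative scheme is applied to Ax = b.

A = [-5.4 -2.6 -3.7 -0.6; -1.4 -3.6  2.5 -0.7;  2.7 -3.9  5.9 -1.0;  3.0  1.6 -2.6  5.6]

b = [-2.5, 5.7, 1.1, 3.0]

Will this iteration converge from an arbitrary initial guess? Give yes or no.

Diagonal D = diag(-5.4, -3.6, 5.9, 5.6); L, U strict lower/upper.
Jacobi T = -D⁻¹(L+U): T[1,0] = -(-1.4)/(-3.6) = -0.3889; T[1,1] = 0.
  T[0,:] = [+0.0000 -0.4815 -0.6852 -0.1111]
  T[1,:] = [-0.3889 +0.0000 +0.6944 -0.1944]
  T[2,:] = [-0.4576 +0.6610 +0.0000 +0.1695]
  T[3,:] = [-0.5357 -0.2857 +0.4643 +0.0000]
moduli |λ_i(T)| = 1.1399, 0.8286, 0.5250, 0.2136.
spectral radius ρ = 1.1399; 1.1399 > 1, so it fails to converge.

no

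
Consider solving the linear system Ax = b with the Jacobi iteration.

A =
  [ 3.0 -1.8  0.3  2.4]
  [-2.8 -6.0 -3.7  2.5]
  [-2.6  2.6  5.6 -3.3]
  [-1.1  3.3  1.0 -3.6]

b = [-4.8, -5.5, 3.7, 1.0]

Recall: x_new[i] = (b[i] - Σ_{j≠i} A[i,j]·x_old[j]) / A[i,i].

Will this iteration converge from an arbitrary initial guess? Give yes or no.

Split A = D + L + U, D = diag(3, -6, 5.6, -3.6).
Jacobi: T = -D⁻¹(L+U), T[0,3] = -(2.4)/(3) = -0.8000; T[0,0] = 0.
  T[0,:] = [+0.0000, +0.6000, -0.1000, -0.8000]
  T[1,:] = [-0.4667, +0.0000, -0.6167, +0.4167]
  T[2,:] = [+0.4643, -0.4643, +0.0000, +0.5893]
  T[3,:] = [-0.3056, +0.9167, +0.2778, +0.0000]
eigenvalue magnitudes: 1.1439, 0.8185, 0.5405, 0.5405.
spectral radius ρ = 1.1439; 1.1439 > 1: divergent.

no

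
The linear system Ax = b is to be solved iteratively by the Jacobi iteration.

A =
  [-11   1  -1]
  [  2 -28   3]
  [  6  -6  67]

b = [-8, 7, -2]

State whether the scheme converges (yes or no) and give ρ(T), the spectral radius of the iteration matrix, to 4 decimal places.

A = D + L + U where D = diag(-11, -28, 67).
T_J = -D⁻¹(L+U): T[0,2] = -(-1)/(-11) = -0.0909; T[0,0] = 0.
  T[0,:] = [+0.0000 +0.0909 -0.0909]
  T[1,:] = [+0.0714 +0.0000 +0.1071]
  T[2,:] = [-0.0896 +0.0896 +0.0000]
|roots of det(T-λI)|: 0.1798, 0.0899, 0.0899.
spectral radius ρ = 0.1798; 0.1798 < 1, so it converges for any x₀.

yes, ρ = 0.1798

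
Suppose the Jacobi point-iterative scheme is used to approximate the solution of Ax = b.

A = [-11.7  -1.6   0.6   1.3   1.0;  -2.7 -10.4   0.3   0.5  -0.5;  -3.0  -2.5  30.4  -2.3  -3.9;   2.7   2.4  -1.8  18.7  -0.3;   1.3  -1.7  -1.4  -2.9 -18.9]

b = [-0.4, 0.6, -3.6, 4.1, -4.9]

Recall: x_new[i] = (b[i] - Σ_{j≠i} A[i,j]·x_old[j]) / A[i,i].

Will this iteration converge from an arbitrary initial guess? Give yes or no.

A = D + L + U where D = diag(-11.7, -10.4, 30.4, 18.7, -18.9).
T_J = -D⁻¹(L+U): T[2,0] = -(-3)/(30.4) = +0.0987; T[2,2] = 0.
  T[0,:] = [+0.0000, -0.1368, +0.0513, +0.1111, +0.0855]
  T[1,:] = [-0.2596, +0.0000, +0.0288, +0.0481, -0.0481]
  T[2,:] = [+0.0987, +0.0822, +0.0000, +0.0757, +0.1283]
  T[3,:] = [-0.1444, -0.1283, +0.0963, +0.0000, +0.0160]
  T[4,:] = [+0.0688, -0.0899, -0.0741, -0.1534, +0.0000]
eigenvalue magnitudes: 0.2347, 0.1739, 0.1739, 0.1055, 0.1055.
ρ = 0.2347; 0.2347 < 1, so it converges for any x₀.

yes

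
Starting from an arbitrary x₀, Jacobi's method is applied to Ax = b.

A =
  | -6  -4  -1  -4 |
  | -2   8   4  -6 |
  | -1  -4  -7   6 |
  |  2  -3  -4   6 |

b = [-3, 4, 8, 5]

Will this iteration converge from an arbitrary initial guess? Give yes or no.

no

A = D + L + U where D = diag(-6, 8, -7, 6).
Jacobi: T = -D⁻¹(L+U), T[2,0] = -(-1)/(-7) = -0.1429; T[2,2] = 0.
  T[0,:] = [+0.0000  -0.6667  -0.1667  -0.6667]
  T[1,:] = [+0.2500  +0.0000  -0.5000  +0.7500]
  T[2,:] = [-0.1429  -0.5714  +0.0000  +0.8571]
  T[3,:] = [-0.3333  +0.5000  +0.6667  +0.0000]
|λ(T)| sorted: 1.2483, 0.9717, 0.3413, 0.0647.
ρ(T) = max|λ| = 1.2483; 1.2483 > 1 ⇒ diverges.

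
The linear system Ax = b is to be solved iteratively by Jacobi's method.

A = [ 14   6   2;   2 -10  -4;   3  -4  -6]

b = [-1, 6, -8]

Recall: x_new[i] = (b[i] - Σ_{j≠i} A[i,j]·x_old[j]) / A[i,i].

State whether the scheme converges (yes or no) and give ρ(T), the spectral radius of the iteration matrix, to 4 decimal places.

yes, ρ = 0.5483

Diagonal D = diag(14, -10, -6); L, U strict lower/upper.
Jacobi: T = -D⁻¹(L+U), T[2,0] = -(3)/(-6) = +0.5000; T[2,2] = 0.
  T[0,:] = [+0.0000 -0.4286 -0.1429]
  T[1,:] = [+0.2000 +0.0000 -0.4000]
  T[2,:] = [+0.5000 -0.6667 +0.0000]
|roots of det(T-λI)|: 0.5483, 0.4371, 0.4371.
ρ(T) = max|λ| = 0.5483; 0.5483 < 1, so it converges for any x₀.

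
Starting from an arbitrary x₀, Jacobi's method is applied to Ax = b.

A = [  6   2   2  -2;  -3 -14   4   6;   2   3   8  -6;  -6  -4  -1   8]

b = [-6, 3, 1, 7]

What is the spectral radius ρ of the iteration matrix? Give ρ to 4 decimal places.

0.9437

Diagonal D = diag(6, -14, 8, 8); L, U strict lower/upper.
Jacobi T = -D⁻¹(L+U): T[0,3] = -(-2)/(6) = +0.3333; T[0,0] = 0.
  T[0,:] = [+0.0000  -0.3333  -0.3333  +0.3333]
  T[1,:] = [-0.2143  +0.0000  +0.2857  +0.4286]
  T[2,:] = [-0.2500  -0.3750  +0.0000  +0.7500]
  T[3,:] = [+0.7500  +0.5000  +0.1250  +0.0000]
eigenvalue magnitudes: 0.9437, 0.4893, 0.4893, 0.0510.
ρ(T) = max|λ| = 0.9437; 0.9437 < 1, so it converges for any x₀.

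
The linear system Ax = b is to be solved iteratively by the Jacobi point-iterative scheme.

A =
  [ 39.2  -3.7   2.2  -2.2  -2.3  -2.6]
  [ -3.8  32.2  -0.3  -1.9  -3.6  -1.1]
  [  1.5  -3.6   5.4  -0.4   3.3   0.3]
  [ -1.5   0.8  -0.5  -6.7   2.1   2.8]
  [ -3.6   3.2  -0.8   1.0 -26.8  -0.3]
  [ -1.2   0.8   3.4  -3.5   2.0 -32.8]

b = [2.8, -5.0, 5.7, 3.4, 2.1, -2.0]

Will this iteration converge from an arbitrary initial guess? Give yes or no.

Split A = D + L + U, D = diag(39.2, 32.2, 5.4, -6.7, -26.8, -32.8).
Jacobi: T = -D⁻¹(L+U), T[0,3] = -(-2.2)/(39.2) = +0.0561; T[0,0] = 0.
  T[0,:] = [+0.0000, +0.0944, -0.0561, +0.0561, +0.0587, +0.0663]
  T[1,:] = [+0.1180, +0.0000, +0.0093, +0.0590, +0.1118, +0.0342]
  T[2,:] = [-0.2778, +0.6667, +0.0000, +0.0741, -0.6111, -0.0556]
  T[3,:] = [-0.2239, +0.1194, -0.0746, +0.0000, +0.3134, +0.4179]
  T[4,:] = [-0.1343, +0.1194, -0.0299, +0.0373, +0.0000, -0.0112]
  T[5,:] = [-0.0366, +0.0244, +0.1037, -0.1067, +0.0610, +0.0000]
|λ(T)| sorted: 0.2997, 0.2334, 0.2334, 0.1898, 0.1074, 0.1074.
ρ(T) = max|λ| = 0.2997; 0.2997 < 1, so it converges for any x₀.

yes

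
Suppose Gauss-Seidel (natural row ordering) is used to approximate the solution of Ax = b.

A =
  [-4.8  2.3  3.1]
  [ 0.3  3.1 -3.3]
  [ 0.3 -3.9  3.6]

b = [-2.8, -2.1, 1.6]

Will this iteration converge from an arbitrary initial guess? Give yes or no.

A = D + L + U where D = diag(-4.8, 3.1, 3.6).
GS T = -(D+L)⁻¹U: row 0 first, T[0,1] = -(2.3)/(-4.8) = +0.4792; later rows by forward substitution.
  T[0,:] = [+0.0000  +0.4792  +0.6458]
  T[1,:] = [+0.0000  -0.0464  +1.0020]
  T[2,:] = [+0.0000  -0.0902  +1.0317]
|roots of det(T-λI)|: 0.9401, 0.0452, 0.0000.
ρ = 0.9401; 0.9401 < 1, so it converges for any x₀.

yes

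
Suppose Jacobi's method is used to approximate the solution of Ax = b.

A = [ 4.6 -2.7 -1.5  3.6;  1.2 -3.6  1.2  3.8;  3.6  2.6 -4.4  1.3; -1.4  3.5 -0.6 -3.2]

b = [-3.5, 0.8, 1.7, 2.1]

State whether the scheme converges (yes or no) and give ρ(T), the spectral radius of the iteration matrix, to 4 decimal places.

no, ρ = 1.3787

Split A = D + L + U, D = diag(4.6, -3.6, -4.4, -3.2).
Jacobi: T = -D⁻¹(L+U), T[2,3] = -(1.3)/(-4.4) = +0.2955; T[2,2] = 0.
  T[0,:] = [+0.0000, +0.5870, +0.3261, -0.7826]
  T[1,:] = [+0.3333, +0.0000, +0.3333, +1.0556]
  T[2,:] = [+0.8182, +0.5909, +0.0000, +0.2955]
  T[3,:] = [-0.4375, +1.0938, -0.1875, +0.0000]
|λ(T)| sorted: 1.3787, 1.1384, 0.8188, 0.5784.
ρ(T) = max|λ| = 1.3787; 1.3787 > 1 ⇒ diverges.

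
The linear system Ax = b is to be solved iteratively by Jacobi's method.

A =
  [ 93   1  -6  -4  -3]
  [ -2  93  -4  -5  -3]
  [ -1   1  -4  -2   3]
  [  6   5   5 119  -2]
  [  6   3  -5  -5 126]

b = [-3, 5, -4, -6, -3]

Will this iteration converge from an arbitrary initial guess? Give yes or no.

A = D + L + U where D = diag(93, 93, -4, 119, 126).
Jacobi T = -D⁻¹(L+U): T[2,3] = -(-2)/(-4) = -0.5000; T[2,2] = 0.
  T[0,:] = [+0.0000 -0.0108 +0.0645 +0.0430 +0.0323]
  T[1,:] = [+0.0215 +0.0000 +0.0430 +0.0538 +0.0323]
  T[2,:] = [-0.2500 +0.2500 +0.0000 -0.5000 +0.7500]
  T[3,:] = [-0.0504 -0.0420 -0.0420 +0.0000 +0.0168]
  T[4,:] = [-0.0476 -0.0238 +0.0397 +0.0397 +0.0000]
|roots of det(T-λI)|: 0.2278, 0.1833, 0.0645, 0.0645, 0.0254.
ρ = 0.2278; 0.2278 < 1 ⇒ converges.

yes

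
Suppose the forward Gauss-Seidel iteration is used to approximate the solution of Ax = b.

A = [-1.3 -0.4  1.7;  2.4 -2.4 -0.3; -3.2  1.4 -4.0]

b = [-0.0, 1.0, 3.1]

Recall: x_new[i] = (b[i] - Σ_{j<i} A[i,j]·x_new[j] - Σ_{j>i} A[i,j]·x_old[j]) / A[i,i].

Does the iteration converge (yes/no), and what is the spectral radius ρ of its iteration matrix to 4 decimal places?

Split A = D + L + U, D = diag(-1.3, -2.4, -4).
Gauss-Seidel: T = -(D+L)⁻¹U, row 0 first, T[0,1] = -(-0.4)/(-1.3) = -0.3077; later rows by forward substitution.
  T[0,:] = [+0.0000  -0.3077  +1.3077]
  T[1,:] = [+0.0000  -0.3077  +1.1827]
  T[2,:] = [+0.0000  +0.1385  -0.6322]
moduli |λ_i(T)| = 0.9059, 0.0340, 0.0000.
ρ(T) = max|λ| = 0.9059; 0.9059 < 1, so it converges for any x₀.

yes, ρ = 0.9059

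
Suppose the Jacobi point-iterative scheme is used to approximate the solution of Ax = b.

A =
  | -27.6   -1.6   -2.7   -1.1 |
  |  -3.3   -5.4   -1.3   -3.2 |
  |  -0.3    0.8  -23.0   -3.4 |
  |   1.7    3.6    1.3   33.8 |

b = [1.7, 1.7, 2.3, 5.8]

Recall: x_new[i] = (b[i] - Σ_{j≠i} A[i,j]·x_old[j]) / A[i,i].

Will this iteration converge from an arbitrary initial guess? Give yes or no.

A = D + L + U where D = diag(-27.6, -5.4, -23, 33.8).
Jacobi: T = -D⁻¹(L+U), T[0,2] = -(-2.7)/(-27.6) = -0.0978; T[0,0] = 0.
  T[0,:] = [+0.0000 -0.0580 -0.0978 -0.0399]
  T[1,:] = [-0.6111 +0.0000 -0.2407 -0.5926]
  T[2,:] = [-0.0130 +0.0348 +0.0000 -0.1478]
  T[3,:] = [-0.0503 -0.1065 -0.0385 +0.0000]
moduli |λ_i(T)| = 0.3497, 0.2932, 0.0812, 0.0812.
ρ(T) = max|λ| = 0.3497; 0.3497 < 1: convergent.

yes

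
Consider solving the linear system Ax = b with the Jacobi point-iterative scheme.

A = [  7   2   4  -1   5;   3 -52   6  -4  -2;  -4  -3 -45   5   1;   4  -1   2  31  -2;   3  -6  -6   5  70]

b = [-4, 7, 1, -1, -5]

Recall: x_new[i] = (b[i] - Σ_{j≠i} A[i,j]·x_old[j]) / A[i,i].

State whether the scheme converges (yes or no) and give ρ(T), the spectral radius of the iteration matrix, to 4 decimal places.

yes, ρ = 0.2972

Write A = D+L+U with D = diag(7, -52, -45, 31, 70).
T_J = -D⁻¹(L+U): T[1,4] = -(-2)/(-52) = -0.0385; T[1,1] = 0.
  T[0,:] = [+0.0000, -0.2857, -0.5714, +0.1429, -0.7143]
  T[1,:] = [+0.0577, +0.0000, +0.1154, -0.0769, -0.0385]
  T[2,:] = [-0.0889, -0.0667, +0.0000, +0.1111, +0.0222]
  T[3,:] = [-0.1290, +0.0323, -0.0645, +0.0000, +0.0645]
  T[4,:] = [-0.0429, +0.0857, +0.0857, -0.0714, +0.0000]
|λ(T)| sorted: 0.2972, 0.2156, 0.2144, 0.2144, 0.0355.
spectral radius ρ = 0.2972; 0.2972 < 1: convergent.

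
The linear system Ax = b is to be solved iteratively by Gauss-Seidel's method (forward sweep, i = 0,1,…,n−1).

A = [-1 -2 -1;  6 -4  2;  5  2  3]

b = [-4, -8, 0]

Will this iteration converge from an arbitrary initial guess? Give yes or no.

Let D = diag(-1, -4, 3); L, U the strict triangles.
GS T = -(D+L)⁻¹U: row 0 first, T[0,2] = -(-1)/(-1) = -1.0000; later rows by forward substitution.
  T[0,:] = [+0.0000 -2.0000 -1.0000]
  T[1,:] = [+0.0000 -3.0000 -1.0000]
  T[2,:] = [+0.0000 +5.3333 +2.3333]
moduli |λ_i(T)| = 1.6667, 1.0000, 0.0000.
spectral radius ρ = 1.6667; 1.6667 > 1 ⇒ diverges.

no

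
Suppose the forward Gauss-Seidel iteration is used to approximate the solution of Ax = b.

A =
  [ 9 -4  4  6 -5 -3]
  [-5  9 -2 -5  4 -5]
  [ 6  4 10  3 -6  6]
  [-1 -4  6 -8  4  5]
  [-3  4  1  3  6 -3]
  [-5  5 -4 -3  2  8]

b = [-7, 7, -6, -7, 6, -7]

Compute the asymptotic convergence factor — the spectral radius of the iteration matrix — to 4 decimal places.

A = D + L + U where D = diag(9, 9, 10, -8, 6, 8).
Gauss-Seidel: T = -(D+L)⁻¹U, row 0 first, T[0,2] = -(4)/(9) = -0.4444; later rows by forward substitution.
  T[0,:] = [+0.0000, +0.4444, -0.4444, -0.6667, +0.5556, +0.3333]
  T[1,:] = [+0.0000, +0.2469, -0.0247, +0.1852, -0.1358, +0.7407]
  T[2,:] = [+0.0000, -0.3654, +0.2765, +0.0259, +0.3210, -1.0963]
  T[3,:] = [+0.0000, -0.4531, +0.2753, +0.0102, +0.7392, -0.6093]
  T[4,:] = [+0.0000, +0.3451, -0.3895, -0.4662, -0.0548, +0.6602]
  T[5,:] = [+0.0000, -0.3154, +0.0765, -0.3991, +0.8835, -1.1963]
|λ(T)| sorted: 1.1507, 0.5737, 0.3687, 0.3687, 0.0516, 0.0000.
ρ = 1.1507; 1.1507 > 1, so it fails to converge.

1.1507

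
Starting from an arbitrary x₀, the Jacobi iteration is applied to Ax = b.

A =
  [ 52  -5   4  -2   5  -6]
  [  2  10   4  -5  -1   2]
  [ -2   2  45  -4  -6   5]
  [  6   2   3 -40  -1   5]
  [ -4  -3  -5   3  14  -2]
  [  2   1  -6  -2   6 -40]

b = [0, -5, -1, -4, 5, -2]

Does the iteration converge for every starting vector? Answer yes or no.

A = D + L + U where D = diag(52, 10, 45, -40, 14, -40).
T_J = -D⁻¹(L+U): T[3,5] = -(5)/(-40) = +0.1250; T[3,3] = 0.
  T[0,:] = [+0.0000  +0.0962  -0.0769  +0.0385  -0.0962  +0.1154]
  T[1,:] = [-0.2000  +0.0000  -0.4000  +0.5000  +0.1000  -0.2000]
  T[2,:] = [+0.0444  -0.0444  +0.0000  +0.0889  +0.1333  -0.1111]
  T[3,:] = [+0.1500  +0.0500  +0.0750  +0.0000  -0.0250  +0.1250]
  T[4,:] = [+0.2857  +0.2143  +0.3571  -0.2143  +0.0000  +0.1429]
  T[5,:] = [+0.0500  +0.0250  -0.1500  -0.0500  +0.1500  +0.0000]
|roots of det(T-λI)|: 0.4538, 0.2003, 0.2003, 0.1436, 0.1436, 0.0159.
ρ(T) = max|λ| = 0.4538; 0.4538 < 1, so it converges for any x₀.

yes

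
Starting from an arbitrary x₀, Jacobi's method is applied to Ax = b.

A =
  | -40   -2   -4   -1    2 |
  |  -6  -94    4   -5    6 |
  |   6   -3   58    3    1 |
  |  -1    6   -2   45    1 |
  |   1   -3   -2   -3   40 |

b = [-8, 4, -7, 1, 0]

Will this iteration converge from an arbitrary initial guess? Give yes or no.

A = D + L + U where D = diag(-40, -94, 58, 45, 40).
T_J = -D⁻¹(L+U): T[3,4] = -(1)/(45) = -0.0222; T[3,3] = 0.
  T[0,:] = [+0.0000, -0.0500, -0.1000, -0.0250, +0.0500]
  T[1,:] = [-0.0638, +0.0000, +0.0426, -0.0532, +0.0638]
  T[2,:] = [-0.1034, +0.0517, +0.0000, -0.0517, -0.0172]
  T[3,:] = [+0.0222, -0.1333, +0.0444, +0.0000, -0.0222]
  T[4,:] = [-0.0250, +0.0750, +0.0500, +0.0750, +0.0000]
eigenvalue magnitudes: 0.1554, 0.1298, 0.0920, 0.0771, 0.0771.
ρ = 0.1554; 0.1554 < 1 ⇒ converges.

yes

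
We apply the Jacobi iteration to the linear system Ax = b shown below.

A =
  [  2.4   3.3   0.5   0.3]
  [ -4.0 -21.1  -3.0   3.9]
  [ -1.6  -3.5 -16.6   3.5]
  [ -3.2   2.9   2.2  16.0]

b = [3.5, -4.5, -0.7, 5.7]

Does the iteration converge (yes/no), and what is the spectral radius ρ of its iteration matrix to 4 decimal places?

yes, ρ = 0.6263

Split A = D + L + U, D = diag(2.4, -21.1, -16.6, 16).
T_J = -D⁻¹(L+U): T[0,1] = -(3.3)/(2.4) = -1.3750; T[0,0] = 0.
  T[0,:] = [+0.0000 -1.3750 -0.2083 -0.1250]
  T[1,:] = [-0.1896 +0.0000 -0.1422 +0.1848]
  T[2,:] = [-0.0964 -0.2108 +0.0000 +0.2108]
  T[3,:] = [+0.2000 -0.1812 -0.1375 +0.0000]
eigenvalue magnitudes: 0.6263, 0.3347, 0.2672, 0.2672.
spectral radius ρ = 0.6263; 0.6263 < 1, so it converges for any x₀.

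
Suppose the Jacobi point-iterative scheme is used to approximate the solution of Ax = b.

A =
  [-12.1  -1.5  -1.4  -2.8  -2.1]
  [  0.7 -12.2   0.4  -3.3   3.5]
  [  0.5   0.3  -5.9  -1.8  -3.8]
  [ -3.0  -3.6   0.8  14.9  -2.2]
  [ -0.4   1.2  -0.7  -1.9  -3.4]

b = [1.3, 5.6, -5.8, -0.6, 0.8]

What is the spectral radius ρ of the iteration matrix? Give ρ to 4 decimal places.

Let D = diag(-12.1, -12.2, -5.9, 14.9, -3.4); L, U the strict triangles.
T_J = -D⁻¹(L+U): T[4,2] = -(-0.7)/(-3.4) = -0.2059; T[4,4] = 0.
  T[0,:] = [+0.0000  -0.1240  -0.1157  -0.2314  -0.1736]
  T[1,:] = [+0.0574  +0.0000  +0.0328  -0.2705  +0.2869]
  T[2,:] = [+0.0847  +0.0508  +0.0000  -0.3051  -0.6441]
  T[3,:] = [+0.2013  +0.2416  -0.0537  +0.0000  +0.1477]
  T[4,:] = [-0.1176  +0.3529  -0.2059  -0.5588  +0.0000]
|roots of det(T-λI)|: 0.5284, 0.3631, 0.3631, 0.2968, 0.2968.
spectral radius ρ = 0.5284; 0.5284 < 1 ⇒ converges.

0.5284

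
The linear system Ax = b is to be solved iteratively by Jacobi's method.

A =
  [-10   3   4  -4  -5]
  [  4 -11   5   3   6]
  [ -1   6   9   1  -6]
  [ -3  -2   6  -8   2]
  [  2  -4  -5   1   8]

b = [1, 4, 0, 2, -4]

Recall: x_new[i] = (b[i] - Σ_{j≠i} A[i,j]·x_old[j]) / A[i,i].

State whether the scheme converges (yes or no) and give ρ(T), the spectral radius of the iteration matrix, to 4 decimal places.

no, ρ = 1.1943

A = D + L + U where D = diag(-10, -11, 9, -8, 8).
T_J = -D⁻¹(L+U): T[2,3] = -(1)/(9) = -0.1111; T[2,2] = 0.
  T[0,:] = [+0.0000 +0.3000 +0.4000 -0.4000 -0.5000]
  T[1,:] = [+0.3636 +0.0000 +0.4545 +0.2727 +0.5455]
  T[2,:] = [+0.1111 -0.6667 +0.0000 -0.1111 +0.6667]
  T[3,:] = [-0.3750 -0.2500 +0.7500 +0.0000 +0.2500]
  T[4,:] = [-0.2500 +0.5000 +0.6250 -0.1250 +0.0000]
|λ(T)| sorted: 1.1943, 0.5894, 0.5894, 0.5002, 0.5002.
ρ(T) = max|λ| = 1.1943; 1.1943 > 1, so it fails to converge.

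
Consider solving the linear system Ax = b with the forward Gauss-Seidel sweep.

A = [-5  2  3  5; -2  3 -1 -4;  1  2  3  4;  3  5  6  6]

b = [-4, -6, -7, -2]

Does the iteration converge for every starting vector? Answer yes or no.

Diagonal D = diag(-5, 3, 3, 6); L, U strict lower/upper.
Gauss-Seidel: T = -(D+L)⁻¹U, row 0 first, T[0,2] = -(3)/(-5) = +0.6000; later rows by forward substitution.
  T[0,:] = [+0.0000 +0.4000 +0.6000 +1.0000]
  T[1,:] = [+0.0000 +0.2667 +0.7333 +2.0000]
  T[2,:] = [+0.0000 -0.3111 -0.6889 -3.0000]
  T[3,:] = [+0.0000 -0.1111 -0.2222 +0.8333]
moduli |λ_i(T)| = 1.1394, 0.5978, 0.1305, 0.0000.
ρ(T) = max|λ| = 1.1394; 1.1394 > 1: divergent.

no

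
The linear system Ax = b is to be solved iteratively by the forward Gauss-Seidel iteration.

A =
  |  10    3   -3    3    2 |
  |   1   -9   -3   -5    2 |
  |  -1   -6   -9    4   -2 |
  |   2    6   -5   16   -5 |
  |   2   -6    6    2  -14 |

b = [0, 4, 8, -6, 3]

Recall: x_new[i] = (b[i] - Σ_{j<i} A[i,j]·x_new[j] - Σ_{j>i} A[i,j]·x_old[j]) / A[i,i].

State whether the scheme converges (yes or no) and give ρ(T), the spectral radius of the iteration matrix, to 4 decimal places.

Let D = diag(10, -9, -9, 16, -14); L, U the strict triangles.
GS T = -(D+L)⁻¹U: row 0 first, T[0,1] = -(3)/(10) = -0.3000; later rows by forward substitution.
  T[0,:] = [+0.0000  -0.3000  +0.3000  -0.3000  -0.2000]
  T[1,:] = [+0.0000  -0.0333  -0.3000  -0.5889  +0.2000]
  T[2,:] = [+0.0000  +0.0556  +0.1667  +0.8704  -0.3333]
  T[3,:] = [+0.0000  +0.0674  +0.1271  +0.5303  +0.1583]
  T[4,:] = [+0.0000  +0.0049  +0.2610  +0.6583  -0.2345]
|roots of det(T-λI)|: 0.7322, 0.2100, 0.2100, 0.0615, 0.0000.
ρ(T) = max|λ| = 0.7322; 0.7322 < 1 ⇒ converges.

yes, ρ = 0.7322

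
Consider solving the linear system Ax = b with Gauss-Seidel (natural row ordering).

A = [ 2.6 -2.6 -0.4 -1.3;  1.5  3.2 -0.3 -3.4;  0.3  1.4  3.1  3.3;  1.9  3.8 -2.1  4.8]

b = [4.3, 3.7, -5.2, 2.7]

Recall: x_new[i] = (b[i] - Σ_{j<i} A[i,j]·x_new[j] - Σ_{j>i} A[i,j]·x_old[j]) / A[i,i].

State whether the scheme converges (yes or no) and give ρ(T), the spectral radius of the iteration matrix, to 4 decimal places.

Let D = diag(2.6, 3.2, 3.1, 4.8); L, U the strict triangles.
GS T = -(D+L)⁻¹U: row 0 first, T[0,3] = -(-1.3)/(2.6) = +0.5000; later rows by forward substitution.
  T[0,:] = [+0.0000, +1.0000, +0.1538, +0.5000]
  T[1,:] = [+0.0000, -0.4687, +0.0216, +0.8281]
  T[2,:] = [+0.0000, +0.1149, -0.0247, -1.4869]
  T[3,:] = [+0.0000, +0.0255, -0.0888, -1.5040]
|eigenvalues of T|: 1.6111, 0.4419, 0.0555, 0.0000.
ρ = 1.6111; 1.6111 > 1, so it fails to converge.

no, ρ = 1.6111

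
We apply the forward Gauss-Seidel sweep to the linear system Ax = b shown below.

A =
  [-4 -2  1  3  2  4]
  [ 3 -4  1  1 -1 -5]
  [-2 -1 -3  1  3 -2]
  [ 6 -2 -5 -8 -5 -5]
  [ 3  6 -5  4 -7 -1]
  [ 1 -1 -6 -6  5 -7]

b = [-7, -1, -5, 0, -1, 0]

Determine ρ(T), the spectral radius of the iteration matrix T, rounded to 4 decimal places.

Write A = D+L+U with D = diag(-4, -4, -3, -8, -7, -7).
Gauss-Seidel: T = -(D+L)⁻¹U, row 0 first, T[0,1] = -(-2)/(-4) = -0.5000; later rows by forward substitution.
  T[0,:] = [+0.0000 -0.5000 +0.2500 +0.7500 +0.5000 +1.0000]
  T[1,:] = [+0.0000 -0.3750 +0.4375 +0.8125 +0.1250 -0.5000]
  T[2,:] = [+0.0000 +0.4583 -0.3125 -0.4375 +0.6250 -1.1667]
  T[3,:] = [+0.0000 -0.5677 +0.2734 +0.6328 -0.6719 +0.9792]
  T[4,:] = [+0.0000 -1.1875 +0.8616 +1.6920 -0.5089 +1.2500]
  T[5,:] = [+0.0000 -0.7723 +0.6221 +1.0322 -0.2698 +1.2679]
|eigenvalues of T|: 1.2472, 0.6303, 0.6303, 0.2124, 0.0050, 0.0000.
ρ(T) = max|λ| = 1.2472; 1.2472 > 1: divergent.

1.2472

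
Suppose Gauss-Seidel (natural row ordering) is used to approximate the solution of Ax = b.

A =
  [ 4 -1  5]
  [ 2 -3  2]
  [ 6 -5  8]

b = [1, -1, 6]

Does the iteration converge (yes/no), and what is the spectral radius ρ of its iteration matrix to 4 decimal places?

Split A = D + L + U, D = diag(4, -3, 8).
T_GS = -(D+L)⁻¹U: row 0 first, T[0,2] = -(5)/(4) = -1.2500; later rows by forward substitution.
  T[0,:] = [+0.0000  +0.2500  -1.2500]
  T[1,:] = [+0.0000  +0.1667  -0.1667]
  T[2,:] = [+0.0000  -0.0833  +0.8333]
moduli |λ_i(T)| = 0.8536, 0.1464, 0.0000.
ρ(T) = max|λ| = 0.8536; 0.8536 < 1: convergent.

yes, ρ = 0.8536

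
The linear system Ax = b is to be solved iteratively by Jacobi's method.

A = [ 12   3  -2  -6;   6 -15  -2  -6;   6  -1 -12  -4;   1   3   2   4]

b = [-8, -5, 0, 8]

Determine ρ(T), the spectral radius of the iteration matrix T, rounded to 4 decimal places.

Write A = D+L+U with D = diag(12, -15, -12, 4).
T_J = -D⁻¹(L+U): T[2,1] = -(-1)/(-12) = -0.0833; T[2,2] = 0.
  T[0,:] = [+0.0000  -0.2500  +0.1667  +0.5000]
  T[1,:] = [+0.4000  +0.0000  -0.1333  -0.4000]
  T[2,:] = [+0.5000  -0.0833  +0.0000  -0.3333]
  T[3,:] = [-0.2500  -0.7500  -0.5000  +0.0000]
|roots of det(T-λI)|: 0.8603, 0.5942, 0.5942, 0.0640.
spectral radius ρ = 0.8603; 0.8603 < 1 ⇒ converges.

0.8603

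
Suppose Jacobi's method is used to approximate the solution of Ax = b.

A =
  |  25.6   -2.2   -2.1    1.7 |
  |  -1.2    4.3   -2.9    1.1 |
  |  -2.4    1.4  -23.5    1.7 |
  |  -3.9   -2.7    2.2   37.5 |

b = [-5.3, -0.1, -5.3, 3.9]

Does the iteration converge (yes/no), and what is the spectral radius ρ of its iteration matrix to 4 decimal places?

yes, ρ = 0.2389

Split A = D + L + U, D = diag(25.6, 4.3, -23.5, 37.5).
T_J = -D⁻¹(L+U): T[0,3] = -(1.7)/(25.6) = -0.0664; T[0,0] = 0.
  T[0,:] = [+0.0000 +0.0859 +0.0820 -0.0664]
  T[1,:] = [+0.2791 +0.0000 +0.6744 -0.2558]
  T[2,:] = [-0.1021 +0.0596 +0.0000 +0.0723]
  T[3,:] = [+0.1040 +0.0720 -0.0587 +0.0000]
eigenvalue magnitudes: 0.2389, 0.1840, 0.1441, 0.1441.
spectral radius ρ = 0.2389; 0.2389 < 1, so it converges for any x₀.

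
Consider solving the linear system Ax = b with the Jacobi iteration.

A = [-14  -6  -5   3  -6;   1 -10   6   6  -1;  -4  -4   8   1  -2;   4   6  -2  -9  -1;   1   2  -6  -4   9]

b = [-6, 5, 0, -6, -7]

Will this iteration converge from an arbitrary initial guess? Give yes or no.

Diagonal D = diag(-14, -10, 8, -9, 9); L, U strict lower/upper.
Jacobi: T = -D⁻¹(L+U), T[1,3] = -(6)/(-10) = +0.6000; T[1,1] = 0.
  T[0,:] = [+0.0000, -0.4286, -0.3571, +0.2143, -0.4286]
  T[1,:] = [+0.1000, +0.0000, +0.6000, +0.6000, -0.1000]
  T[2,:] = [+0.5000, +0.5000, +0.0000, -0.1250, +0.2500]
  T[3,:] = [+0.4444, +0.6667, -0.2222, +0.0000, -0.1111]
  T[4,:] = [-0.1111, -0.2222, +0.6667, +0.4444, +0.0000]
|λ(T)| sorted: 1.1887, 0.6798, 0.6798, 0.2147, 0.0460.
ρ(T) = max|λ| = 1.1887; 1.1887 > 1: divergent.

no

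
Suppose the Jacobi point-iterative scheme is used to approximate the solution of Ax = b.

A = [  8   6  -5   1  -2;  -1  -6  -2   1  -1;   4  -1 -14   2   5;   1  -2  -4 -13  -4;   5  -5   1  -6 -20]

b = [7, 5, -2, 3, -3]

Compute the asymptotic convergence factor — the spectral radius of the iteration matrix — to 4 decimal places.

0.8890

Split A = D + L + U, D = diag(8, -6, -14, -13, -20).
T_J = -D⁻¹(L+U): T[1,3] = -(1)/(-6) = +0.1667; T[1,1] = 0.
  T[0,:] = [+0.0000 -0.7500 +0.6250 -0.1250 +0.2500]
  T[1,:] = [-0.1667 +0.0000 -0.3333 +0.1667 -0.1667]
  T[2,:] = [+0.2857 -0.0714 +0.0000 +0.1429 +0.3571]
  T[3,:] = [+0.0769 -0.1538 -0.3077 +0.0000 -0.3077]
  T[4,:] = [+0.2500 -0.2500 +0.0500 -0.3000 +0.0000]
|eigenvalues of T|: 0.8890, 0.4593, 0.4593, 0.3742, 0.1196.
ρ = 0.8890; 0.8890 < 1 ⇒ converges.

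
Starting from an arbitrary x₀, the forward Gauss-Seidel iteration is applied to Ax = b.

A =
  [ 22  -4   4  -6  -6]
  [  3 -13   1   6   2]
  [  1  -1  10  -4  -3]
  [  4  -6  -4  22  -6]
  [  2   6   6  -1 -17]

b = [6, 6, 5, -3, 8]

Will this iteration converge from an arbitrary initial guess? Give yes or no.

Let D = diag(22, -13, 10, 22, -17); L, U the strict triangles.
T_GS = -(D+L)⁻¹U: row 0 first, T[0,1] = -(-4)/(22) = +0.1818; later rows by forward substitution.
  T[0,:] = [+0.0000, +0.1818, -0.1818, +0.2727, +0.2727]
  T[1,:] = [+0.0000, +0.0420, +0.0350, +0.5245, +0.2168]
  T[2,:] = [+0.0000, -0.0140, +0.0217, +0.4252, +0.2944]
  T[3,:] = [+0.0000, -0.0242, +0.0465, +0.1708, +0.3358]
  T[4,:] = [+0.0000, +0.0327, -0.0041, +0.3572, +0.1928]
|eigenvalues of T|: 0.5618, 0.1481, 0.0464, 0.0464, 0.0000.
spectral radius ρ = 0.5618; 0.5618 < 1: convergent.

yes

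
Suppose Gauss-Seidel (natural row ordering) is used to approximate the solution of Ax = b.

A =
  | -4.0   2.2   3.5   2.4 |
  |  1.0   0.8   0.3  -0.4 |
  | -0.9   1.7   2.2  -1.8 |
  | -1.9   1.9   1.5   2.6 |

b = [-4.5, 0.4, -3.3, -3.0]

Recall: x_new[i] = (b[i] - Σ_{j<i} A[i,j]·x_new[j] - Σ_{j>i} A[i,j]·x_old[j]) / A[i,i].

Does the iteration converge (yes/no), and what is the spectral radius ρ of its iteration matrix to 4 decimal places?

no, ρ = 1.3425

Diagonal D = diag(-4, 0.8, 2.2, 2.6); L, U strict lower/upper.
GS T = -(D+L)⁻¹U: row 0 first, T[0,3] = -(2.4)/(-4) = +0.6000; later rows by forward substitution.
  T[0,:] = [+0.0000, +0.5500, +0.8750, +0.6000]
  T[1,:] = [+0.0000, -0.6875, -1.4688, -0.2500]
  T[2,:] = [+0.0000, +0.7563, +1.4929, +1.2568]
  T[3,:] = [+0.0000, +0.4680, +0.8515, -0.1039]
|roots of det(T-λI)|: 1.3425, 0.7616, 0.1206, 0.0000.
ρ(T) = max|λ| = 1.3425; 1.3425 > 1 ⇒ diverges.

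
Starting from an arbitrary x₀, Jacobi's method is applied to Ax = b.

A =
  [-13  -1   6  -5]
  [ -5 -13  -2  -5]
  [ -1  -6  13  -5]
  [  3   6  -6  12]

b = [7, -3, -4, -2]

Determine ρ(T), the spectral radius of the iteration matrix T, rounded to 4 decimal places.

0.9322

Split A = D + L + U, D = diag(-13, -13, 13, 12).
Jacobi T = -D⁻¹(L+U): T[3,0] = -(3)/(12) = -0.2500; T[3,3] = 0.
  T[0,:] = [+0.0000  -0.0769  +0.4615  -0.3846]
  T[1,:] = [-0.3846  +0.0000  -0.1538  -0.3846]
  T[2,:] = [+0.0769  +0.4615  +0.0000  +0.3846]
  T[3,:] = [-0.2500  -0.5000  +0.5000  +0.0000]
eigenvalue magnitudes: 0.9322, 0.4886, 0.4212, 0.4212.
spectral radius ρ = 0.9322; 0.9322 < 1, so it converges for any x₀.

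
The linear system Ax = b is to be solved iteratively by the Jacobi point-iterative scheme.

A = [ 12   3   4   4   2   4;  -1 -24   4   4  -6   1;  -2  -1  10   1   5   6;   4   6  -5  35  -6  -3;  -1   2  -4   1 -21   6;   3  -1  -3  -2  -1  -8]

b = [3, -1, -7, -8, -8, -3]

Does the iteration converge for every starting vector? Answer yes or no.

Diagonal D = diag(12, -24, 10, 35, -21, -8); L, U strict lower/upper.
Jacobi T = -D⁻¹(L+U): T[4,3] = -(1)/(-21) = +0.0476; T[4,4] = 0.
  T[0,:] = [+0.0000 -0.2500 -0.3333 -0.3333 -0.1667 -0.3333]
  T[1,:] = [-0.0417 +0.0000 +0.1667 +0.1667 -0.2500 +0.0417]
  T[2,:] = [+0.2000 +0.1000 +0.0000 -0.1000 -0.5000 -0.6000]
  T[3,:] = [-0.1143 -0.1714 +0.1429 +0.0000 +0.1714 +0.0857]
  T[4,:] = [-0.0476 +0.0952 -0.1905 +0.0476 +0.0000 +0.2857]
  T[5,:] = [+0.3750 -0.1250 -0.3750 -0.2500 -0.1250 +0.0000]
eigenvalue magnitudes: 0.6467, 0.4178, 0.4178, 0.2883, 0.2883, 0.0258.
ρ = 0.6467; 0.6467 < 1: convergent.

yes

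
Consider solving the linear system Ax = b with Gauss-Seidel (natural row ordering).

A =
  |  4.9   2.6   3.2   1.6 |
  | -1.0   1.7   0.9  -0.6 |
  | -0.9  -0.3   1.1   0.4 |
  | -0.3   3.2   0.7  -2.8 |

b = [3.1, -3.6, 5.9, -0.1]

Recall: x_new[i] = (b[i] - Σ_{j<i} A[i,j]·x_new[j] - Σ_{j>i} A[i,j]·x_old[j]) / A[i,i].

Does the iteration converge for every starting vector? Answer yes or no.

Split A = D + L + U, D = diag(4.9, 1.7, 1.1, -2.8).
Gauss-Seidel: T = -(D+L)⁻¹U, row 0 first, T[0,2] = -(3.2)/(4.9) = -0.6531; later rows by forward substitution.
  T[0,:] = [+0.0000  -0.5306  -0.6531  -0.3265]
  T[1,:] = [+0.0000  -0.3121  -0.9136  +0.1609]
  T[2,:] = [+0.0000  -0.5193  -0.7835  -0.5869]
  T[3,:] = [+0.0000  -0.4297  -1.1700  +0.0721]
eigenvalue magnitudes: 1.5987, 0.5869, 0.0117, 0.0000.
spectral radius ρ = 1.5987; 1.5987 > 1 ⇒ diverges.

no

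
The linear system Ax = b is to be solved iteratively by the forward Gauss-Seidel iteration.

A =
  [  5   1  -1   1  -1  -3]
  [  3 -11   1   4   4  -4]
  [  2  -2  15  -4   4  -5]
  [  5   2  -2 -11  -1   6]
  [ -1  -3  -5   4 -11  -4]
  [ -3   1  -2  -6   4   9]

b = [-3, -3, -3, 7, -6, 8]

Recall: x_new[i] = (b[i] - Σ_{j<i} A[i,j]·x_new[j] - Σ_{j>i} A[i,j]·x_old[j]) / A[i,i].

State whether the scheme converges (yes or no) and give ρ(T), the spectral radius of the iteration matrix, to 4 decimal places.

Diagonal D = diag(5, -11, 15, -11, -11, 9); L, U strict lower/upper.
GS T = -(D+L)⁻¹U: row 0 first, T[0,4] = -(-1)/(5) = +0.2000; later rows by forward substitution.
  T[0,:] = [+0.0000  -0.2000  +0.2000  -0.2000  +0.2000  +0.6000]
  T[1,:] = [+0.0000  -0.0545  +0.1455  +0.3091  +0.4182  -0.2000]
  T[2,:] = [+0.0000  +0.0194  -0.0073  +0.3345  -0.2376  +0.2267]
  T[3,:] = [+0.0000  -0.1044  +0.1187  -0.0955  +0.1192  +0.7406]
  T[4,:] = [+0.0000  -0.0137  -0.0114  -0.2529  +0.0191  -0.1974]
  T[5,:] = [+0.0000  -0.1198  +0.1331  +0.0221  +0.0384  +0.8540]
|roots of det(T-λI)|: 0.9418, 0.2205, 0.2205, 0.0815, 0.0143, 0.0000.
spectral radius ρ = 0.9418; 0.9418 < 1, so it converges for any x₀.

yes, ρ = 0.9418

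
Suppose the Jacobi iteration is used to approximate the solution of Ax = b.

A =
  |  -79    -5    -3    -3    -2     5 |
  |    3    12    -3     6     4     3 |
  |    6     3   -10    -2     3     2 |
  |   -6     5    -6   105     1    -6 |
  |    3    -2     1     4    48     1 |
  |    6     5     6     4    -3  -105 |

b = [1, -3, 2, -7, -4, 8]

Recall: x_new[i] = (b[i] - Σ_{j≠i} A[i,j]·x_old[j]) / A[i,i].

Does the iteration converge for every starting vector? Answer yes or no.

A = D + L + U where D = diag(-79, 12, -10, 105, 48, -105).
Jacobi: T = -D⁻¹(L+U), T[3,5] = -(-6)/(105) = +0.0571; T[3,3] = 0.
  T[0,:] = [+0.0000  -0.0633  -0.0380  -0.0380  -0.0253  +0.0633]
  T[1,:] = [-0.2500  +0.0000  +0.2500  -0.5000  -0.3333  -0.2500]
  T[2,:] = [+0.6000  +0.3000  +0.0000  -0.2000  +0.3000  +0.2000]
  T[3,:] = [+0.0571  -0.0476  +0.0571  +0.0000  -0.0095  +0.0571]
  T[4,:] = [-0.0625  +0.0417  -0.0208  -0.0833  +0.0000  -0.0208]
  T[5,:] = [+0.0571  +0.0476  +0.0571  +0.0381  -0.0286  +0.0000]
|λ(T)| sorted: 0.3354, 0.1738, 0.1170, 0.1170, 0.1165, 0.1165.
spectral radius ρ = 0.3354; 0.3354 < 1 ⇒ converges.

yes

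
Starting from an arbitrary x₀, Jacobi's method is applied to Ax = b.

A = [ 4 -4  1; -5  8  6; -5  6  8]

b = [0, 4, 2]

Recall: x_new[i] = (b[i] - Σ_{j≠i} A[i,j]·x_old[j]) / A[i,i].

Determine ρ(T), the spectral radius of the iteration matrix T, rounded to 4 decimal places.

1.1556

Diagonal D = diag(4, 8, 8); L, U strict lower/upper.
T_J = -D⁻¹(L+U): T[2,0] = -(-5)/(8) = +0.6250; T[2,2] = 0.
  T[0,:] = [+0.0000, +1.0000, -0.2500]
  T[1,:] = [+0.6250, +0.0000, -0.7500]
  T[2,:] = [+0.6250, -0.7500, +0.0000]
|roots of det(T-λI)|: 1.1556, 0.7500, 0.4056.
ρ(T) = max|λ| = 1.1556; 1.1556 > 1, so it fails to converge.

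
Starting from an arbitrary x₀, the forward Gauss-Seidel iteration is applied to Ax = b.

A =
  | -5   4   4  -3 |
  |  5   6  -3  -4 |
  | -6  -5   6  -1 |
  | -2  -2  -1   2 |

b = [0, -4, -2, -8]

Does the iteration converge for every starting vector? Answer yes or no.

A = D + L + U where D = diag(-5, 6, 6, 2).
T_GS = -(D+L)⁻¹U: row 0 first, T[0,3] = -(-3)/(-5) = -0.6000; later rows by forward substitution.
  T[0,:] = [+0.0000 +0.8000 +0.8000 -0.6000]
  T[1,:] = [+0.0000 -0.6667 -0.1667 +1.1667]
  T[2,:] = [+0.0000 +0.2444 +0.6611 +0.5389]
  T[3,:] = [+0.0000 +0.2556 +0.9639 +0.8361]
|eigenvalues of T|: 1.6136, 0.7262, 0.0569, 0.0000.
ρ(T) = max|λ| = 1.6136; 1.6136 > 1, so it fails to converge.

no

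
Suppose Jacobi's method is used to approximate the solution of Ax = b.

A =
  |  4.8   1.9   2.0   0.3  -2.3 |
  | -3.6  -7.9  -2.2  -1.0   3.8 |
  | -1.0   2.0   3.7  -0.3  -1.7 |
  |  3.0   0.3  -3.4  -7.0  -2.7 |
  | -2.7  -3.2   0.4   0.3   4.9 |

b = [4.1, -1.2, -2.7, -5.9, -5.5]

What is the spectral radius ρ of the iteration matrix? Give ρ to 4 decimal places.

1.1226

Write A = D+L+U with D = diag(4.8, -7.9, 3.7, -7, 4.9).
Jacobi T = -D⁻¹(L+U): T[1,2] = -(-2.2)/(-7.9) = -0.2785; T[1,1] = 0.
  T[0,:] = [+0.0000 -0.3958 -0.4167 -0.0625 +0.4792]
  T[1,:] = [-0.4557 +0.0000 -0.2785 -0.1266 +0.4810]
  T[2,:] = [+0.2703 -0.5405 +0.0000 +0.0811 +0.4595]
  T[3,:] = [+0.4286 +0.0429 -0.4857 +0.0000 -0.3857]
  T[4,:] = [+0.5510 +0.6531 -0.0816 -0.0612 +0.0000]
|eigenvalues of T|: 1.1226, 0.5785, 0.4542, 0.4542, 0.0579.
spectral radius ρ = 1.1226; 1.1226 > 1: divergent.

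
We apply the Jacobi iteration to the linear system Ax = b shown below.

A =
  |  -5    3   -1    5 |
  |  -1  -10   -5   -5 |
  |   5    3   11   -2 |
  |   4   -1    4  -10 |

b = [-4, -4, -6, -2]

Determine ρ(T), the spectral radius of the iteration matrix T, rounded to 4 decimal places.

A = D + L + U where D = diag(-5, -10, 11, -10).
T_J = -D⁻¹(L+U): T[3,0] = -(4)/(-10) = +0.4000; T[3,3] = 0.
  T[0,:] = [+0.0000  +0.6000  -0.2000  +1.0000]
  T[1,:] = [-0.1000  +0.0000  -0.5000  -0.5000]
  T[2,:] = [-0.4545  -0.2727  +0.0000  +0.1818]
  T[3,:] = [+0.4000  -0.1000  +0.4000  +0.0000]
|λ(T)| sorted: 0.8712, 0.6332, 0.4287, 0.1907.
ρ = 0.8712; 0.8712 < 1, so it converges for any x₀.

0.8712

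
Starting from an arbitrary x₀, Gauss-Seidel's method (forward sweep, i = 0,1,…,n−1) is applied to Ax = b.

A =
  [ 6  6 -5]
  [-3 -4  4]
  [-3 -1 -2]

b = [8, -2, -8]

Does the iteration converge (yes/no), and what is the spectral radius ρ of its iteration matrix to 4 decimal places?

A = D + L + U where D = diag(6, -4, -2).
T_GS = -(D+L)⁻¹U: row 0 first, T[0,1] = -(6)/(6) = -1.0000; later rows by forward substitution.
  T[0,:] = [+0.0000 -1.0000 +0.8333]
  T[1,:] = [+0.0000 +0.7500 +0.3750]
  T[2,:] = [+0.0000 +1.1250 -1.4375]
|roots of det(T-λI)|: 1.6158, 0.9283, 0.0000.
ρ(T) = max|λ| = 1.6158; 1.6158 > 1 ⇒ diverges.

no, ρ = 1.6158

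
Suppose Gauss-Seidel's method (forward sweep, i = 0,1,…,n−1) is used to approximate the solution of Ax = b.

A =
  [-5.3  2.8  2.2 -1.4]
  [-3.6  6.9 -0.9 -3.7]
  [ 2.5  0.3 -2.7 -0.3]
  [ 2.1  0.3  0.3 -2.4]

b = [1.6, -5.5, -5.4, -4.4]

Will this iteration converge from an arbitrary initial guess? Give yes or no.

A = D + L + U where D = diag(-5.3, 6.9, -2.7, -2.4).
GS T = -(D+L)⁻¹U: row 0 first, T[0,1] = -(2.8)/(-5.3) = +0.5283; later rows by forward substitution.
  T[0,:] = [+0.0000, +0.5283, +0.4151, -0.2642]
  T[1,:] = [+0.0000, +0.2756, +0.3470, +0.3984]
  T[2,:] = [+0.0000, +0.5198, +0.4229, -0.3114]
  T[3,:] = [+0.0000, +0.5617, +0.4594, -0.2203]
|eigenvalues of T|: 0.8286, 0.3721, 0.0217, 0.0000.
ρ = 0.8286; 0.8286 < 1 ⇒ converges.

yes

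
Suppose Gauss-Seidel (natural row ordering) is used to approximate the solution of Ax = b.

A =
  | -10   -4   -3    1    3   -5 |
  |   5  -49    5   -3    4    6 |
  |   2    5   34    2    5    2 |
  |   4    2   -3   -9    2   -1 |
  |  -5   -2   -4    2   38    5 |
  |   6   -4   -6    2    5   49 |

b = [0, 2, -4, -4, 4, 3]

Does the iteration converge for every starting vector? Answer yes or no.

Let D = diag(-10, -49, 34, -9, 38, 49); L, U the strict triangles.
Gauss-Seidel: T = -(D+L)⁻¹U, row 0 first, T[0,3] = -(1)/(-10) = +0.1000; later rows by forward substitution.
  T[0,:] = [+0.0000 -0.4000 -0.3000 +0.1000 +0.3000 -0.5000]
  T[1,:] = [+0.0000 -0.0408 +0.0714 -0.0510 +0.1122 +0.0714]
  T[2,:] = [+0.0000 +0.0295 +0.0071 -0.0572 -0.1812 -0.0399]
  T[3,:] = [+0.0000 -0.1967 -0.1198 +0.0522 +0.4409 -0.3042]
  T[4,:] = [+0.0000 -0.0413 -0.0287 +0.0017 +0.0031 -0.1818]
  T[5,:] = [+0.0000 +0.0615 +0.0513 -0.0257 -0.0681 +0.0931]
eigenvalue magnitudes: 0.3189, 0.0974, 0.0974, 0.0938, 0.0303, 0.0000.
spectral radius ρ = 0.3189; 0.3189 < 1, so it converges for any x₀.

yes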